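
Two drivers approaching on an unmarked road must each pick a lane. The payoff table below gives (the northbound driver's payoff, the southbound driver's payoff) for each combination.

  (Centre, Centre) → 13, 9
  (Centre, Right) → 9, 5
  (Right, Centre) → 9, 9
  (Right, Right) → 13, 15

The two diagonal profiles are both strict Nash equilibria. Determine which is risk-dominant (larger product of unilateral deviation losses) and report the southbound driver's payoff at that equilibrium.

15

At both Centre: the northbound driver loses 13 − 9 = 4 by deviating; the southbound driver loses 9 − 5 = 4. Product = 4·4 = 16.
At both Right: the northbound driver loses 13 − 9 = 4 by deviating; the southbound driver loses 15 − 9 = 6. Product = 4·6 = 24.
24 > 16, so both Right is risk-dominant. The southbound driver's payoff there is 15.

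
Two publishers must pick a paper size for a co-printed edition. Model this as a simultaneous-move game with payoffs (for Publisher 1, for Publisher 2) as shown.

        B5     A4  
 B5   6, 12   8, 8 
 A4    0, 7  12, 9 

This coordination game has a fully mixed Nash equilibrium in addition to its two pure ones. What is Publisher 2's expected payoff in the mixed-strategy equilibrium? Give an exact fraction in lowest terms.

26/3

Publisher 1 mixes with probability p on B5, chosen so Publisher 2 is indifferent: 12p + 7(1−p) = 8p + 9(1−p) gives p = 1/3.
Publisher 2's expected payoff is 12·1/3 + 7·2/3 = 26/3.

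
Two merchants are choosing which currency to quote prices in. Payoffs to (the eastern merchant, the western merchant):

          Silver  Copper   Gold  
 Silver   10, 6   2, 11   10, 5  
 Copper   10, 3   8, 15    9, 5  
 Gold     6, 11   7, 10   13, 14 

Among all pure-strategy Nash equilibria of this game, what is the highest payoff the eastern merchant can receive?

Both Copper is a pure NE (the eastern merchant: 8 ≥ 7; the western merchant: 15 ≥ 5). The eastern merchant gets 8.
Both Gold is a pure NE (the eastern merchant: 13 ≥ 10; the western merchant: 14 ≥ 11). The eastern merchant gets 13.
Every other cell has a profitable deviation for at least one player. Highest of {8, 13} is 13.

13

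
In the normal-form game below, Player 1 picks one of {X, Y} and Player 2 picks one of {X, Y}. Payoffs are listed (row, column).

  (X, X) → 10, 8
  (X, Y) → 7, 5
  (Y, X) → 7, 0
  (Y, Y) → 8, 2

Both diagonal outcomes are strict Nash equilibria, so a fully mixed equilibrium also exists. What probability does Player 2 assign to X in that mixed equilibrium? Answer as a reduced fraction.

1/4

Player 2's mix q on X must make Player 1 indifferent between X and Y.
Player 1's payoff from X: 10q + 7(1−q). From Y: 7q + 8(1−q).
Set equal: 3q = 1(1−q) → q = 1/4.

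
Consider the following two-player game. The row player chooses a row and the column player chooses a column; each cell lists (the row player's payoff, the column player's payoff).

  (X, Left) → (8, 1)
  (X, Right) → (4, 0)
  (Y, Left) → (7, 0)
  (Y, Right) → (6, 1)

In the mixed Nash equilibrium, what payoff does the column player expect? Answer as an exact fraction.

1/2

The row player mixes with probability p on X, chosen so the column player is indifferent: 1p + 0(1−p) = 0p + 1(1−p) gives p = 1/2.
The column player's expected payoff is 1·1/2 + 0·1/2 = 1/2.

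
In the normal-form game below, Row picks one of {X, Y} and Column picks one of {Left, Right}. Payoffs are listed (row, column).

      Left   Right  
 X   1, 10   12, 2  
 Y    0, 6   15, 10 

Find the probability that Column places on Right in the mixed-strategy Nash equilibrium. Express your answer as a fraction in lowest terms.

Column's mix q on Left must make Row indifferent between X and Y.
Row's payoff from X: 1q + 12(1−q). From Y: 0q + 15(1−q).
Set equal: 1q = 3(1−q) → q = 3/4.
Probability on Right is 1 − 3/4 = 1/4.

1/4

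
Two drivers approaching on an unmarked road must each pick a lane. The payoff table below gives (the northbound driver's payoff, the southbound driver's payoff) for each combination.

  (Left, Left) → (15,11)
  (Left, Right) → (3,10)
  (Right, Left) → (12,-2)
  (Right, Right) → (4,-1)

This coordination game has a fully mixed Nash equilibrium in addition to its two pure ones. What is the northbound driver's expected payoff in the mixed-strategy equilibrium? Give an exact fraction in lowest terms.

The southbound driver mixes with probability q on Left, chosen so the northbound driver is indifferent: 15q + 3(1−q) = 12q + 4(1−q) gives q = 1/4.
The northbound driver's expected payoff (from either row, since indifferent) is 15·1/4 + 3·3/4 = 6.

6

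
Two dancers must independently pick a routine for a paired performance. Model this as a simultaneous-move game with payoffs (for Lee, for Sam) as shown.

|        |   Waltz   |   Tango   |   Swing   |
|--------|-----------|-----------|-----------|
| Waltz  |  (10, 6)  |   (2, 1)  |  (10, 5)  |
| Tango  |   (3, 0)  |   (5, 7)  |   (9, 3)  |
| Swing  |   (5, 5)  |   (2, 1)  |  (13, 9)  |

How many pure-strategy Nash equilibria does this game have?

Both Waltz: Lee gets 10 (best alternative 5); Sam gets 6 (best alternative 5). Neither deviates — NE.
Both Tango: Lee gets 5 (best alternative 2); Sam gets 7 (best alternative 3). Neither deviates — NE.
Both Swing: Lee gets 13 (best alternative 10); Sam gets 9 (best alternative 5). Neither deviates — NE.
(Swing, Tango) is not a NE: Lee would switch to Tango (5 > 2).
No other cell survives both best-response checks, so there are 3 pure NE.

3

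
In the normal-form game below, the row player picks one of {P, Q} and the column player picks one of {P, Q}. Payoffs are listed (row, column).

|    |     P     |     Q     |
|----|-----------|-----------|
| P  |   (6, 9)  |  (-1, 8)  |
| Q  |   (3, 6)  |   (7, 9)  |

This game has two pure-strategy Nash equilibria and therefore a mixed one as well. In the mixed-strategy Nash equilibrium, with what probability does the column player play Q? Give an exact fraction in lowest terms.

3/11

The column player's mix q on P must make the row player indifferent between P and Q.
The row player's payoff from P: 6q + (-1)(1−q). From Q: 3q + 7(1−q).
Set equal: 3q = 8(1−q) → q = 8/11.
Probability on Q is 1 − 8/11 = 3/11.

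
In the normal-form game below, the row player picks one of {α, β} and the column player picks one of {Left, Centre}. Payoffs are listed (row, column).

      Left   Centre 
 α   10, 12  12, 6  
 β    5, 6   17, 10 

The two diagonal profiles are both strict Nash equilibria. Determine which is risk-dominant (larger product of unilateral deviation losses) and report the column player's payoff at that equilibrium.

12

At (α, Left): the row player loses 10 − 5 = 5 by deviating; the column player loses 12 − 6 = 6. Product = 5·6 = 30.
At (β, Centre): the row player loses 17 − 12 = 5 by deviating; the column player loses 10 − 6 = 4. Product = 5·4 = 20.
30 > 20, so (α, Left) is risk-dominant. The column player's payoff there is 12.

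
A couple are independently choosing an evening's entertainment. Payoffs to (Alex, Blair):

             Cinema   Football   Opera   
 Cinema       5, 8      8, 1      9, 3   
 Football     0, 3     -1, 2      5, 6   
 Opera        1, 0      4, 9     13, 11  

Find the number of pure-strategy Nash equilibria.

2

Both Cinema: Alex gets 5 (best alternative 1); Blair gets 8 (best alternative 3). Neither deviates — NE.
Both Opera: Alex gets 13 (best alternative 9); Blair gets 11 (best alternative 9). Neither deviates — NE.
Both Football is not a NE: Alex would switch to Cinema (8 > -1).
No other cell survives both best-response checks, so there are 2 pure NE.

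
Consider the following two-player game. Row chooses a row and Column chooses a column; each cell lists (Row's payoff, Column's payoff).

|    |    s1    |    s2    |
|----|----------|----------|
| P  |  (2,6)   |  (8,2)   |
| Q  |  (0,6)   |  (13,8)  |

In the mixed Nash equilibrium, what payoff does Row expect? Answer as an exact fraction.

Column mixes with probability q on s1, chosen so Row is indifferent: 2q + 8(1−q) = 0q + 13(1−q) gives q = 5/7.
Row's expected payoff (from either row, since indifferent) is 2·5/7 + 8·2/7 = 26/7.

26/7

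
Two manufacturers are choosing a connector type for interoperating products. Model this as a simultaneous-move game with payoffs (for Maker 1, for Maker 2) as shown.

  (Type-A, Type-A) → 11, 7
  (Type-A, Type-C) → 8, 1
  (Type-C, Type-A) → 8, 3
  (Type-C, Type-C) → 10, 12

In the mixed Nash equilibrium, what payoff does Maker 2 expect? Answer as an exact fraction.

Maker 1 mixes with probability p on Type-A, chosen so Maker 2 is indifferent: 7p + 3(1−p) = 1p + 12(1−p) gives p = 3/5.
Maker 2's expected payoff is 7·3/5 + 3·2/5 = 27/5.

27/5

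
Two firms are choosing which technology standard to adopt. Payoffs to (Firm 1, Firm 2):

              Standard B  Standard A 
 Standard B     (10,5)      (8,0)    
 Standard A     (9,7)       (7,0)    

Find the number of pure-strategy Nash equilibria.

Both Standard B: Firm 1 gets 10 (best alternative 9); Firm 2 gets 5 (best alternative 0). Neither deviates — NE.
Both Standard A is not a NE: Firm 1 would switch to Standard B (8 > 7).
No other cell survives both best-response checks, so there is 1 pure NE.

1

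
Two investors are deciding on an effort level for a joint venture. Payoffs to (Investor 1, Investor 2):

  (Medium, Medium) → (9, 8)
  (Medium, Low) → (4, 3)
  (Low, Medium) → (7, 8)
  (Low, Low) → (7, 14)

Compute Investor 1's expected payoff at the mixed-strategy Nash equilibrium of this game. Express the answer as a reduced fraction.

7

Investor 2 mixes with probability q on Medium, chosen so Investor 1 is indifferent: 9q + 4(1−q) = 7q + 7(1−q) gives q = 3/5.
Investor 1's expected payoff (from either row, since indifferent) is 9·3/5 + 4·2/5 = 7.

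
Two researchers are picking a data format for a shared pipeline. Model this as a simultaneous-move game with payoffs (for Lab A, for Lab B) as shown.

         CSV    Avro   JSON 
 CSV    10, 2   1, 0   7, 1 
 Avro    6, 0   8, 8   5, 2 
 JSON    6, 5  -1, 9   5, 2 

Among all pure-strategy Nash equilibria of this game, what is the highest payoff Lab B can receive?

8

Both CSV is a pure NE (Lab A: 10 ≥ 6; Lab B: 2 ≥ 1). Lab B gets 2.
Both Avro is a pure NE (Lab A: 8 ≥ 1; Lab B: 8 ≥ 2). Lab B gets 8.
Every other cell has a profitable deviation for at least one player. Highest of {2, 8} is 8.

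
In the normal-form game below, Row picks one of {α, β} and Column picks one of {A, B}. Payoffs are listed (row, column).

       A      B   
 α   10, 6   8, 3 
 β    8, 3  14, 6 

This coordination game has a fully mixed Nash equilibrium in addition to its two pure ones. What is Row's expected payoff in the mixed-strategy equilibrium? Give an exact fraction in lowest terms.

19/2

Column mixes with probability q on A, chosen so Row is indifferent: 10q + 8(1−q) = 8q + 14(1−q) gives q = 3/4.
Row's expected payoff (from either row, since indifferent) is 10·3/4 + 8·1/4 = 19/2.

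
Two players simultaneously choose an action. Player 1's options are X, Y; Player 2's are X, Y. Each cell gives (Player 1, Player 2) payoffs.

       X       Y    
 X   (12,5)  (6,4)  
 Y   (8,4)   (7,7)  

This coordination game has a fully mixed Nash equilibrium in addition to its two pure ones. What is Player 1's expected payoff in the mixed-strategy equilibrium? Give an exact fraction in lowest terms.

Player 2 mixes with probability q on X, chosen so Player 1 is indifferent: 12q + 6(1−q) = 8q + 7(1−q) gives q = 1/5.
Player 1's expected payoff (from either row, since indifferent) is 12·1/5 + 6·4/5 = 36/5.

36/5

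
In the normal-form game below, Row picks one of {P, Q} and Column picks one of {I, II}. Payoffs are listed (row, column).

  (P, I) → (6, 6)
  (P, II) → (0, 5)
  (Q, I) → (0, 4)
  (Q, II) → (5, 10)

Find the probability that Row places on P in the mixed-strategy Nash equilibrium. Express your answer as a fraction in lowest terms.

Row's mix p on P must make Column indifferent between I and II.
Column's payoff from I: 6p + 4(1−p). From II: 5p + 10(1−p).
Set equal: 1p = 6(1−p) → p = 6/7.

6/7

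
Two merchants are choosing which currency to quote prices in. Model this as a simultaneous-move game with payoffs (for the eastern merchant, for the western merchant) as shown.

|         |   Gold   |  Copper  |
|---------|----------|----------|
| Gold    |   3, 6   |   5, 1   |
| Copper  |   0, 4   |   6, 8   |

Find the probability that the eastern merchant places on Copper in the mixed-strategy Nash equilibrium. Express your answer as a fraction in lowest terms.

The eastern merchant's mix p on Gold must make the western merchant indifferent between Gold and Copper.
The western merchant's payoff from Gold: 6p + 4(1−p). From Copper: 1p + 8(1−p).
Set equal: 5p = 4(1−p) → p = 4/9.
Probability on Copper is 1 − 4/9 = 5/9.

5/9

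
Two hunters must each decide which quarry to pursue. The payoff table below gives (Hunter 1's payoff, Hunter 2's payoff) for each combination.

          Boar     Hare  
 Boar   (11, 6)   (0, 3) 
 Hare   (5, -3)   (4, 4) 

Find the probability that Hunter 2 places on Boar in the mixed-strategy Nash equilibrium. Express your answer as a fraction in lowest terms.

2/5

Hunter 2's mix q on Boar must make Hunter 1 indifferent between Boar and Hare.
Hunter 1's payoff from Boar: 11q + 0(1−q). From Hare: 5q + 4(1−q).
Set equal: 6q = 4(1−q) → q = 4/10 = 2/5.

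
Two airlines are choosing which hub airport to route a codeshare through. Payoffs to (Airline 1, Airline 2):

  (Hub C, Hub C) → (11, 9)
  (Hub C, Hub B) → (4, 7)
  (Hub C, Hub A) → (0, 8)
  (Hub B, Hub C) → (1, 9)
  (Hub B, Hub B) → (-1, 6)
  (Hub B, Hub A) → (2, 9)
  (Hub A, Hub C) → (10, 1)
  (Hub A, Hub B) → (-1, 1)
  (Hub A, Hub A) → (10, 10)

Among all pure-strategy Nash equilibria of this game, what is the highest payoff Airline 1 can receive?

Both Hub C is a pure NE (Airline 1: 11 ≥ 10; Airline 2: 9 ≥ 8). Airline 1 gets 11.
Both Hub A is a pure NE (Airline 1: 10 ≥ 2; Airline 2: 10 ≥ 1). Airline 1 gets 10.
Every other cell has a profitable deviation for at least one player. Highest of {11, 10} is 11.

11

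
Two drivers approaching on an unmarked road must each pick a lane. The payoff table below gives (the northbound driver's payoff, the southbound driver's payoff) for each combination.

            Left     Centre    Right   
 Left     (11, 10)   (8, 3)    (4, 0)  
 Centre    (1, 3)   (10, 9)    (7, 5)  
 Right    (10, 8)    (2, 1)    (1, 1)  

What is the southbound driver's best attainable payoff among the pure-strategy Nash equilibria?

10

Both Left is a pure NE (the northbound driver: 11 ≥ 10; the southbound driver: 10 ≥ 3). The southbound driver gets 10.
Both Centre is a pure NE (the northbound driver: 10 ≥ 8; the southbound driver: 9 ≥ 5). The southbound driver gets 9.
Every other cell has a profitable deviation for at least one player. Highest of {10, 9} is 10.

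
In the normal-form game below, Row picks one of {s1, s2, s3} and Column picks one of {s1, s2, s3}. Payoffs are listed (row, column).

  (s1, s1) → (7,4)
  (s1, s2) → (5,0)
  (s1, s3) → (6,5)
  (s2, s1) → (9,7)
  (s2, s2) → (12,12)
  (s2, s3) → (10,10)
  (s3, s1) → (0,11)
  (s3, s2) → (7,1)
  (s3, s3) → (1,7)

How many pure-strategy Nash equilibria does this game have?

1

Both s2: Row gets 12 (best alternative 7); Column gets 12 (best alternative 10). Neither deviates — NE.
Both s1 is not a NE: Row would switch to s2 (9 > 7).
No other cell survives both best-response checks, so there is 1 pure NE.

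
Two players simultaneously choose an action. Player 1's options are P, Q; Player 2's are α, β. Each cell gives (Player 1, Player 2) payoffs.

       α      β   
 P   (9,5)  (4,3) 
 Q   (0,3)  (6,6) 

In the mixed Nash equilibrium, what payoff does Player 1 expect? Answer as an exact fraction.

Player 2 mixes with probability q on α, chosen so Player 1 is indifferent: 9q + 4(1−q) = 0q + 6(1−q) gives q = 2/11.
Player 1's expected payoff (from either row, since indifferent) is 9·2/11 + 4·9/11 = 54/11.

54/11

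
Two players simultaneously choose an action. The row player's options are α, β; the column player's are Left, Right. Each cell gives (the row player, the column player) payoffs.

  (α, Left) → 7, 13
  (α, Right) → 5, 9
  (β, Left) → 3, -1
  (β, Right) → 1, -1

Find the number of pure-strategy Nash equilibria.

1

(α, Left): the row player gets 7 (best alternative 3); the column player gets 13 (best alternative 9). Neither deviates — NE.
(β, Right) is not a NE: the row player would switch to α (5 > 1).
No other cell survives both best-response checks, so there is 1 pure NE.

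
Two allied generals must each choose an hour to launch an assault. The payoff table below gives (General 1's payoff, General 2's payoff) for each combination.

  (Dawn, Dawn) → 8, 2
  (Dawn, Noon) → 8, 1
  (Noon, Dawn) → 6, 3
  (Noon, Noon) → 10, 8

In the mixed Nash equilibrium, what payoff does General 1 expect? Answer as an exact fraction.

8

General 2 mixes with probability q on Dawn, chosen so General 1 is indifferent: 8q + 8(1−q) = 6q + 10(1−q) gives q = 1/2.
General 1's expected payoff (from either row, since indifferent) is 8·1/2 + 8·1/2 = 8.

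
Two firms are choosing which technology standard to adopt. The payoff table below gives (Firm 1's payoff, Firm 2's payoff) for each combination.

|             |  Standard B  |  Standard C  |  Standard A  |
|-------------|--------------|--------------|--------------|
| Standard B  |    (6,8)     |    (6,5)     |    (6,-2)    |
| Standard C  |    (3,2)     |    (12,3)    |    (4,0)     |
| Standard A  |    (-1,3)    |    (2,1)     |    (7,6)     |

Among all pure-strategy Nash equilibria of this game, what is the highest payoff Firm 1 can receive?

Both Standard B is a pure NE (Firm 1: 6 ≥ 3; Firm 2: 8 ≥ 5). Firm 1 gets 6.
Both Standard C is a pure NE (Firm 1: 12 ≥ 6; Firm 2: 3 ≥ 2). Firm 1 gets 12.
Both Standard A is a pure NE (Firm 1: 7 ≥ 6; Firm 2: 6 ≥ 3). Firm 1 gets 7.
Every other cell has a profitable deviation for at least one player. Highest of {6, 12, 7} is 12.

12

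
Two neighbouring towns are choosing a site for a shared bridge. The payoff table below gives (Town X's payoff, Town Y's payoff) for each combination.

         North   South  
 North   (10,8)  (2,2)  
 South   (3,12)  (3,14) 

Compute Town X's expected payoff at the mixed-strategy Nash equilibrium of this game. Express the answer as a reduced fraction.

Town Y mixes with probability q on North, chosen so Town X is indifferent: 10q + 2(1−q) = 3q + 3(1−q) gives q = 1/8.
Town X's expected payoff (from either row, since indifferent) is 10·1/8 + 2·7/8 = 3.

3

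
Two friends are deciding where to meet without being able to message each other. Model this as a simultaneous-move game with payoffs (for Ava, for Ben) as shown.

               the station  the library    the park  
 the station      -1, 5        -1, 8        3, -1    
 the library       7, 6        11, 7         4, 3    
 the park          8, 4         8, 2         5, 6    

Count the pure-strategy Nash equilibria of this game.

Both the library: Ava gets 11 (best alternative 8); Ben gets 7 (best alternative 6). Neither deviates — NE.
Both the park: Ava gets 5 (best alternative 4); Ben gets 6 (best alternative 4). Neither deviates — NE.
Both the station is not a NE: Ava would switch to the park (8 > -1).
No other cell survives both best-response checks, so there are 2 pure NE.

2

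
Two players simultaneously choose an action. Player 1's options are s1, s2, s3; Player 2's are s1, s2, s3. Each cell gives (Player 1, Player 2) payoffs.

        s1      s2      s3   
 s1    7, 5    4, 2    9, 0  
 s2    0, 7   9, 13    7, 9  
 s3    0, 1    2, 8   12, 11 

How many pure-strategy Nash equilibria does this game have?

Both s1: Player 1 gets 7 (best alternative 0); Player 2 gets 5 (best alternative 2). Neither deviates — NE.
Both s2: Player 1 gets 9 (best alternative 4); Player 2 gets 13 (best alternative 9). Neither deviates — NE.
Both s3: Player 1 gets 12 (best alternative 9); Player 2 gets 11 (best alternative 8). Neither deviates — NE.
(s2, s1) is not a NE: Player 1 would switch to s1 (7 > 0).
No other cell survives both best-response checks, so there are 3 pure NE.

3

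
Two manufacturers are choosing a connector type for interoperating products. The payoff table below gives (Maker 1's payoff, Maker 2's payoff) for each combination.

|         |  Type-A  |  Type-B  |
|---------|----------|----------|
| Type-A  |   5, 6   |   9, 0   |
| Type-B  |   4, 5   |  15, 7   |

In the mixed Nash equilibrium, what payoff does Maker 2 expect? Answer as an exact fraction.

Maker 1 mixes with probability p on Type-A, chosen so Maker 2 is indifferent: 6p + 5(1−p) = 0p + 7(1−p) gives p = 1/4.
Maker 2's expected payoff is 6·1/4 + 5·3/4 = 21/4.

21/4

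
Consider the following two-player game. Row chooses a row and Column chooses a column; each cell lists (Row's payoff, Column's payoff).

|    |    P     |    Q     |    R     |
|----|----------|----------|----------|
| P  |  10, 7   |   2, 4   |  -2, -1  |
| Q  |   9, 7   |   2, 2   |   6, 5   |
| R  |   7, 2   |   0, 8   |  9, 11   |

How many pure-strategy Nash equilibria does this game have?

2

Both P: Row gets 10 (best alternative 9); Column gets 7 (best alternative 4). Neither deviates — NE.
Both R: Row gets 9 (best alternative 6); Column gets 11 (best alternative 8). Neither deviates — NE.
Both Q is not a NE: Column would switch to P (7 > 2).
No other cell survives both best-response checks, so there are 2 pure NE.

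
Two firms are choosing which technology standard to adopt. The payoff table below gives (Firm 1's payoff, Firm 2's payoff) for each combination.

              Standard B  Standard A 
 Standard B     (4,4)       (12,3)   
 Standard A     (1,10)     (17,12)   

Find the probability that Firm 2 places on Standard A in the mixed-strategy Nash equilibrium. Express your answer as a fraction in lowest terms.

Firm 2's mix q on Standard B must make Firm 1 indifferent between Standard B and Standard A.
Firm 1's payoff from Standard B: 4q + 12(1−q). From Standard A: 1q + 17(1−q).
Set equal: 3q = 5(1−q) → q = 5/8.
Probability on Standard A is 1 − 5/8 = 3/8.

3/8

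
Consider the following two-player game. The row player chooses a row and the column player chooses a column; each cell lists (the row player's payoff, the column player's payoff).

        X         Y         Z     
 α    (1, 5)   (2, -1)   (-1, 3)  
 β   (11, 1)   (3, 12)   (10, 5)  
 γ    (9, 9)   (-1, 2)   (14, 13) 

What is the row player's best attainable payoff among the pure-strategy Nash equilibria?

(β, Y) is a pure NE (the row player: 3 ≥ 2; the column player: 12 ≥ 5). The row player gets 3.
(γ, Z) is a pure NE (the row player: 14 ≥ 10; the column player: 13 ≥ 9). The row player gets 14.
Every other cell has a profitable deviation for at least one player. Highest of {3, 14} is 14.

14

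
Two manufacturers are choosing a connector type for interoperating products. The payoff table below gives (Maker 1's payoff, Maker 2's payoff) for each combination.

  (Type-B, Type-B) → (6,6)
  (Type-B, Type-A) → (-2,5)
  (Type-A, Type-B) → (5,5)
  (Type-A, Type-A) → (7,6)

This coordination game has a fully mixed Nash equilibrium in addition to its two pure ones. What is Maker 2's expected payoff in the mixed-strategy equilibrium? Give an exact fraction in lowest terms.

Maker 1 mixes with probability p on Type-B, chosen so Maker 2 is indifferent: 6p + 5(1−p) = 5p + 6(1−p) gives p = 1/2.
Maker 2's expected payoff is 6·1/2 + 5·1/2 = 11/2.

11/2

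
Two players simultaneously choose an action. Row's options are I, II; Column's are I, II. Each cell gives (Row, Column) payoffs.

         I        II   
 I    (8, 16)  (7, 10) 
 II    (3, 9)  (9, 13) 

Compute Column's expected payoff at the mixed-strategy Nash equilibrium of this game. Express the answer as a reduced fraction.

59/5

Row mixes with probability p on I, chosen so Column is indifferent: 16p + 9(1−p) = 10p + 13(1−p) gives p = 2/5.
Column's expected payoff is 16·2/5 + 9·3/5 = 59/5.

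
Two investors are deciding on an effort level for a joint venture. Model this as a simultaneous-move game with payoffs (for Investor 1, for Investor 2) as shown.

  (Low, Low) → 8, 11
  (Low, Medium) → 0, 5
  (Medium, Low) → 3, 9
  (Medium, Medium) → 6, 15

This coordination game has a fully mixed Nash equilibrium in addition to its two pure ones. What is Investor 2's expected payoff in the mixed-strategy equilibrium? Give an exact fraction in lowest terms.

10

Investor 1 mixes with probability p on Low, chosen so Investor 2 is indifferent: 11p + 9(1−p) = 5p + 15(1−p) gives p = 1/2.
Investor 2's expected payoff is 11·1/2 + 9·1/2 = 10.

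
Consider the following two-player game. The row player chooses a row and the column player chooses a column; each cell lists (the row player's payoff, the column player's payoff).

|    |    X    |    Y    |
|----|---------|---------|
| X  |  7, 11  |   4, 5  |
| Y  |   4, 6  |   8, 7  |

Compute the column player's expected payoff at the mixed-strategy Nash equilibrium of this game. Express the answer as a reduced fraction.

47/7

The row player mixes with probability p on X, chosen so the column player is indifferent: 11p + 6(1−p) = 5p + 7(1−p) gives p = 1/7.
The column player's expected payoff is 11·1/7 + 6·6/7 = 47/7.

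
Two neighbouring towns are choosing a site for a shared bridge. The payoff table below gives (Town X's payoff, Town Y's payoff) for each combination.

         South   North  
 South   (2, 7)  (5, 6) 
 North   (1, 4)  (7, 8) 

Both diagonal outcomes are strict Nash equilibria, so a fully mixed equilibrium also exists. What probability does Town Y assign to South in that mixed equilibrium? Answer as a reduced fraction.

2/3

Town Y's mix q on South must make Town X indifferent between South and North.
Town X's payoff from South: 2q + 5(1−q). From North: 1q + 7(1−q).
Set equal: 1q = 2(1−q) → q = 2/3.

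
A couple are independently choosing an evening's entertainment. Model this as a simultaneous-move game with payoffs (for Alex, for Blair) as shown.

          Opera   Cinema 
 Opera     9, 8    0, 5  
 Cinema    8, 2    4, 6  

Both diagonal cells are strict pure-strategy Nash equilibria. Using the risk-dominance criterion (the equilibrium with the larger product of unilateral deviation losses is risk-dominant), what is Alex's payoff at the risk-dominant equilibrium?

4

At both Opera: Alex loses 9 − 8 = 1 by deviating; Blair loses 8 − 5 = 3. Product = 1·3 = 3.
At both Cinema: Alex loses 4 − 0 = 4 by deviating; Blair loses 6 − 2 = 4. Product = 4·4 = 16.
16 > 3, so both Cinema is risk-dominant. Alex's payoff there is 4.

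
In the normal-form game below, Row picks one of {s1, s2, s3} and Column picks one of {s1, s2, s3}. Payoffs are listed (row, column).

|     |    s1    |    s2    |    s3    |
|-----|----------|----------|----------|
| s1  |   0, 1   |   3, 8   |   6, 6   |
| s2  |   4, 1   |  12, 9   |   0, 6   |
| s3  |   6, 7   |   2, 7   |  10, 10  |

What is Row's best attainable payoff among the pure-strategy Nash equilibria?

Both s2 is a pure NE (Row: 12 ≥ 3; Column: 9 ≥ 6). Row gets 12.
Both s3 is a pure NE (Row: 10 ≥ 6; Column: 10 ≥ 7). Row gets 10.
Every other cell has a profitable deviation for at least one player. Highest of {12, 10} is 12.

12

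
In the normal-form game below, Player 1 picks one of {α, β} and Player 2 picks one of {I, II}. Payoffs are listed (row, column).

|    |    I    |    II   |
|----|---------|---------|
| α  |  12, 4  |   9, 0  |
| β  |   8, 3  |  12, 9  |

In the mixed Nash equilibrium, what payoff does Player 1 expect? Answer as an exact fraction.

72/7

Player 2 mixes with probability q on I, chosen so Player 1 is indifferent: 12q + 9(1−q) = 8q + 12(1−q) gives q = 3/7.
Player 1's expected payoff (from either row, since indifferent) is 12·3/7 + 9·4/7 = 72/7.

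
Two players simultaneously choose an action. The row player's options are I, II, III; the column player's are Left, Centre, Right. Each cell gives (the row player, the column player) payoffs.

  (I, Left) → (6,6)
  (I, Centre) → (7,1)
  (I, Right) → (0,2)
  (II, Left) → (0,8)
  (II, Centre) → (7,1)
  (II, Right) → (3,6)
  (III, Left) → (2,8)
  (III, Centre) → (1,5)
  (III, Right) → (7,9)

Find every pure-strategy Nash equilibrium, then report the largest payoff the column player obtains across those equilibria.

(I, Left) is a pure NE (the row player: 6 ≥ 2; the column player: 6 ≥ 2). The column player gets 6.
(III, Right) is a pure NE (the row player: 7 ≥ 3; the column player: 9 ≥ 8). The column player gets 9.
Every other cell has a profitable deviation for at least one player. Highest of {6, 9} is 9.

9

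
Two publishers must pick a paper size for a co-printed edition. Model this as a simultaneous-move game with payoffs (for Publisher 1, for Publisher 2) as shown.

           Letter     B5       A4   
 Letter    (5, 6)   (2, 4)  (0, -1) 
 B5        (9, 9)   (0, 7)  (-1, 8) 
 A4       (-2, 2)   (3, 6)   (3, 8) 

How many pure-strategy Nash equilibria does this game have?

2

(B5, Letter): Publisher 1 gets 9 (best alternative 5); Publisher 2 gets 9 (best alternative 8). Neither deviates — NE.
Both A4: Publisher 1 gets 3 (best alternative 0); Publisher 2 gets 8 (best alternative 6). Neither deviates — NE.
Both B5 is not a NE: Publisher 1 would switch to A4 (3 > 0).
No other cell survives both best-response checks, so there are 2 pure NE.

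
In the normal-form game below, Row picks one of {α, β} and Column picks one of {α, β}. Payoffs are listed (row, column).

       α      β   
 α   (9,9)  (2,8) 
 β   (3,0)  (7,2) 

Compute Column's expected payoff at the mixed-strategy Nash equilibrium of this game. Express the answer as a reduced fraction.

6

Row mixes with probability p on α, chosen so Column is indifferent: 9p + 0(1−p) = 8p + 2(1−p) gives p = 2/3.
Column's expected payoff is 9·2/3 + 0·1/3 = 6.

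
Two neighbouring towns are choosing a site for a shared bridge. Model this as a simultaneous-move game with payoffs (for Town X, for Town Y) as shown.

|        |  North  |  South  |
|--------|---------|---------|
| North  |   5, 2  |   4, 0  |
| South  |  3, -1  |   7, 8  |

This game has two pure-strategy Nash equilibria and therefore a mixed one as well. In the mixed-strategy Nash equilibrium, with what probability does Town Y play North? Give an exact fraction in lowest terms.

Town Y's mix q on North must make Town X indifferent between North and South.
Town X's payoff from North: 5q + 4(1−q). From South: 3q + 7(1−q).
Set equal: 2q = 3(1−q) → q = 3/5.

3/5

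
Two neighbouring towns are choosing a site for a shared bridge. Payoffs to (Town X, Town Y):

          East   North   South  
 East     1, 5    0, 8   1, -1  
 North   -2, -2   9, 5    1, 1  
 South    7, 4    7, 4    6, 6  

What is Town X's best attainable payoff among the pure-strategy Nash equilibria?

Both North is a pure NE (Town X: 9 ≥ 7; Town Y: 5 ≥ 1). Town X gets 9.
Both South is a pure NE (Town X: 6 ≥ 1; Town Y: 6 ≥ 4). Town X gets 6.
Every other cell has a profitable deviation for at least one player. Highest of {9, 6} is 9.

9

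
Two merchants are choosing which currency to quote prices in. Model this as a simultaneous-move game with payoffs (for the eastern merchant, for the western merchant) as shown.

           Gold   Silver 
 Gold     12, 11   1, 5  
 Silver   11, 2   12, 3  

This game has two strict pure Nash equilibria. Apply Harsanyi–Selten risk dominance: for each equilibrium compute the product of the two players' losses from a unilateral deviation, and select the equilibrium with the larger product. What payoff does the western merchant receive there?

3

At both Gold: the eastern merchant loses 12 − 11 = 1 by deviating; the western merchant loses 11 − 5 = 6. Product = 1·6 = 6.
At both Silver: the eastern merchant loses 12 − 1 = 11 by deviating; the western merchant loses 3 − 2 = 1. Product = 11·1 = 11.
11 > 6, so both Silver is risk-dominant. The western merchant's payoff there is 3.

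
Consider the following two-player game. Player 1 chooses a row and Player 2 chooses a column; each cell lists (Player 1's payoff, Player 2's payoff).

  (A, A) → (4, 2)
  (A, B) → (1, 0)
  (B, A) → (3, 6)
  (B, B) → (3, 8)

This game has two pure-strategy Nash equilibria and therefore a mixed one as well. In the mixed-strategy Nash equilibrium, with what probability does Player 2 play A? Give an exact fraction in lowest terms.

2/3

Player 2's mix q on A must make Player 1 indifferent between A and B.
Player 1's payoff from A: 4q + 1(1−q). From B: 3q + 3(1−q).
Set equal: 1q = 2(1−q) → q = 2/3.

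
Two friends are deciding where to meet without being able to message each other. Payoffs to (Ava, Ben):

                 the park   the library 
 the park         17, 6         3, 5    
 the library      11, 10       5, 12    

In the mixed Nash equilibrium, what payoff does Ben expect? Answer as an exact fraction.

Ava mixes with probability p on the park, chosen so Ben is indifferent: 6p + 10(1−p) = 5p + 12(1−p) gives p = 2/3.
Ben's expected payoff is 6·2/3 + 10·1/3 = 22/3.

22/3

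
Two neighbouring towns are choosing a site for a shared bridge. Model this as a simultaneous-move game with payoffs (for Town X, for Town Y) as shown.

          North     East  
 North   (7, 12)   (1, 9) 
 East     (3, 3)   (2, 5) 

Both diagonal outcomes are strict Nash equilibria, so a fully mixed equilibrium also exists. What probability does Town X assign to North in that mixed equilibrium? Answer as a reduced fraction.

2/5

Town X's mix p on North must make Town Y indifferent between North and East.
Town Y's payoff from North: 12p + 3(1−p). From East: 9p + 5(1−p).
Set equal: 3p = 2(1−p) → p = 2/5.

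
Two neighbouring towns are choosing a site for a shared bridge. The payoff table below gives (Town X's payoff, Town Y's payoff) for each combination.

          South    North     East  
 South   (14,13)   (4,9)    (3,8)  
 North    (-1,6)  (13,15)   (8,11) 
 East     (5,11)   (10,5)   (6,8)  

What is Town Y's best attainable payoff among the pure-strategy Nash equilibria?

15

Both South is a pure NE (Town X: 14 ≥ 5; Town Y: 13 ≥ 9). Town Y gets 13.
Both North is a pure NE (Town X: 13 ≥ 10; Town Y: 15 ≥ 11). Town Y gets 15.
Every other cell has a profitable deviation for at least one player. Highest of {13, 15} is 15.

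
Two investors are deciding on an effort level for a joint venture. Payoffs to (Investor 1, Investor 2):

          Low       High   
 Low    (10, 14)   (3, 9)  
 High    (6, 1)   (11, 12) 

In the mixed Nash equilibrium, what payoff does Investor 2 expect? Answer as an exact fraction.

Investor 1 mixes with probability p on Low, chosen so Investor 2 is indifferent: 14p + 1(1−p) = 9p + 12(1−p) gives p = 11/16.
Investor 2's expected payoff is 14·11/16 + 1·5/16 = 159/16.

159/16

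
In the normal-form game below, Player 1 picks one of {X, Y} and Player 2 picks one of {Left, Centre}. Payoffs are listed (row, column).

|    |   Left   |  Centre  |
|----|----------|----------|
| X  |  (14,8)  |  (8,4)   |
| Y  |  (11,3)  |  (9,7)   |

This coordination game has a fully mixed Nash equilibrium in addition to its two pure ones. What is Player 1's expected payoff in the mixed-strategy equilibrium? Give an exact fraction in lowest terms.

19/2

Player 2 mixes with probability q on Left, chosen so Player 1 is indifferent: 14q + 8(1−q) = 11q + 9(1−q) gives q = 1/4.
Player 1's expected payoff (from either row, since indifferent) is 14·1/4 + 8·3/4 = 19/2.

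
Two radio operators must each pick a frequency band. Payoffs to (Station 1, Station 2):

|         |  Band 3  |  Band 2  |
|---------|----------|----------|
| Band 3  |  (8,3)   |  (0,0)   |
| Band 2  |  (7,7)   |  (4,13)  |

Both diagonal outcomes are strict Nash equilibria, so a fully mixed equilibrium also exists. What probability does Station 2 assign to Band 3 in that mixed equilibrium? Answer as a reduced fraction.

Station 2's mix q on Band 3 must make Station 1 indifferent between Band 3 and Band 2.
Station 1's payoff from Band 3: 8q + 0(1−q). From Band 2: 7q + 4(1−q).
Set equal: 1q = 4(1−q) → q = 4/5.

4/5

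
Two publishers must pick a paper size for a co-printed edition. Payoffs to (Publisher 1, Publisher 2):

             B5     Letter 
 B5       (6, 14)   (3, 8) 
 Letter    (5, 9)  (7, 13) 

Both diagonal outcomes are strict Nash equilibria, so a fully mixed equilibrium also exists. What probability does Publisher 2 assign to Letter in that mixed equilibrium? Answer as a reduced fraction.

1/5

Publisher 2's mix q on B5 must make Publisher 1 indifferent between B5 and Letter.
Publisher 1's payoff from B5: 6q + 3(1−q). From Letter: 5q + 7(1−q).
Set equal: 1q = 4(1−q) → q = 4/5.
Probability on Letter is 1 − 4/5 = 1/5.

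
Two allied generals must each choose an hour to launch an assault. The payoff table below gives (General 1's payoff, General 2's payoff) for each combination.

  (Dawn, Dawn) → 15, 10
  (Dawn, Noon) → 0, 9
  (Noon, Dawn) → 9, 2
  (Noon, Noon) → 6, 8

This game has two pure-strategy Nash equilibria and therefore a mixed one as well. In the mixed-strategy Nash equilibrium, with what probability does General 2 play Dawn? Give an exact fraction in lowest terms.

1/2

General 2's mix q on Dawn must make General 1 indifferent between Dawn and Noon.
General 1's payoff from Dawn: 15q + 0(1−q). From Noon: 9q + 6(1−q).
Set equal: 6q = 6(1−q) → q = 6/12 = 1/2.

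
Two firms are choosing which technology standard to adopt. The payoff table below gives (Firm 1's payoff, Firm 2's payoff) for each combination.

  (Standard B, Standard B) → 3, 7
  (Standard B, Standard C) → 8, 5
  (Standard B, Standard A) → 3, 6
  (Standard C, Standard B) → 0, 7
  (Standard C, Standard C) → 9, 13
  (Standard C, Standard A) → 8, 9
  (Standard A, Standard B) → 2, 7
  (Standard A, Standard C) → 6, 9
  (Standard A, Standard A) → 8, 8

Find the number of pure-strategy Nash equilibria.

Both Standard B: Firm 1 gets 3 (best alternative 2); Firm 2 gets 7 (best alternative 6). Neither deviates — NE.
Both Standard C: Firm 1 gets 9 (best alternative 8); Firm 2 gets 13 (best alternative 9). Neither deviates — NE.
Both Standard A is not a NE: Firm 2 would switch to Standard C (9 > 8).
No other cell survives both best-response checks, so there are 2 pure NE.

2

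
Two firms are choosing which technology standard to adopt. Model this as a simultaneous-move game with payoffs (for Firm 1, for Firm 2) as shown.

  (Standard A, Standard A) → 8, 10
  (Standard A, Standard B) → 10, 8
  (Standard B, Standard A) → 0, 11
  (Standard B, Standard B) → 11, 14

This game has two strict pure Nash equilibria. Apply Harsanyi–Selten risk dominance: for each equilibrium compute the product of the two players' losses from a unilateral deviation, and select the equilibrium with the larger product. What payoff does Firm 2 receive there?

10

At both Standard A: Firm 1 loses 8 − 0 = 8 by deviating; Firm 2 loses 10 − 8 = 2. Product = 8·2 = 16.
At both Standard B: Firm 1 loses 11 − 10 = 1 by deviating; Firm 2 loses 14 − 11 = 3. Product = 1·3 = 3.
16 > 3, so both Standard A is risk-dominant. Firm 2's payoff there is 10.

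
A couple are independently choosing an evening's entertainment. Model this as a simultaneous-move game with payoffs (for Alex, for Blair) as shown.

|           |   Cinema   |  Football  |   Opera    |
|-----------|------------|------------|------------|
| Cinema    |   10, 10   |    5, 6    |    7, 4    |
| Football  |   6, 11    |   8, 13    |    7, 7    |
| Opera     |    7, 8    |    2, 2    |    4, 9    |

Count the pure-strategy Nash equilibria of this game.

Both Cinema: Alex gets 10 (best alternative 7); Blair gets 10 (best alternative 6). Neither deviates — NE.
Both Football: Alex gets 8 (best alternative 5); Blair gets 13 (best alternative 11). Neither deviates — NE.
Both Opera is not a NE: Alex would switch to Cinema (7 > 4).
No other cell survives both best-response checks, so there are 2 pure NE.

2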